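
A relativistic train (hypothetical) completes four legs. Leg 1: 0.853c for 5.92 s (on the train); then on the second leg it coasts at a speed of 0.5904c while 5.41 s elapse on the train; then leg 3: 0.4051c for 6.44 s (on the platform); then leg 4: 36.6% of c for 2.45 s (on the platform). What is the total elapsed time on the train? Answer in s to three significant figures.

τ = 19.5 s

Leg 1: 5.92 s is already measured on the train.
Leg 2: 5.41 s is already measured on the train.
Leg 3: γ = 1/√(1 − 0.4051²) = 1/√0.8359 = 1.094; τ_3 = 6.44/1.094 = 5.888 s.
Leg 4: β = 0.366; γ = 1/√(1 − 0.366²) = 1/√0.8660 = 1.075; τ_4 = 2.45/1.075 = 2.280 s.
Total: 5.920 + 5.410 + 5.888 + 2.280 s.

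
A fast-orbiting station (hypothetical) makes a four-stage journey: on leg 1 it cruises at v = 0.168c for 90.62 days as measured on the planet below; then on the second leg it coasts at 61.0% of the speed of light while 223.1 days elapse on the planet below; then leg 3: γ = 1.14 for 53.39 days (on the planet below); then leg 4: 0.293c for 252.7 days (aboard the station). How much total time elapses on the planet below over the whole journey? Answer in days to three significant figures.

Leg 1: 90.62 days is already measured on the planet below.
Leg 2: 223.1 days is already measured on the planet below.
Leg 3: 53.39 days is already measured on the planet below.
Leg 4: γ = 1/√(1 − 0.293²) = 1/√0.9142 = 1.046; Δt_4 = 1.046 × 252.7 = 264.3 days.
Total: 90.62 + 223.1 + 53.39 + 264.3 days.

Δt = 631 days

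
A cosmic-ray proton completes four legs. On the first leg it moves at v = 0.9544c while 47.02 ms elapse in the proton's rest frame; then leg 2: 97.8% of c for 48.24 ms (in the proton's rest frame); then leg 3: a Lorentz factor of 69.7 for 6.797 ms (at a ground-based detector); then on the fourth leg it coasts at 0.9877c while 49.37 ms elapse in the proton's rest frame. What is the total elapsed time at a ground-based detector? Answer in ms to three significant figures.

Leg 1: γ = 1/√(1 − 0.9544²) = 1/√0.08912 = 3.350; Δt_1 = 3.350 × 47.02 = 157.5 ms.
Leg 2: β = 0.978; γ = 1/√(1 − 0.978²) = 1/√0.04352 = 4.794; Δt_2 = 4.794 × 48.24 = 231.3 ms.
Leg 3: 6.797 ms is already measured at a ground-based detector.
Leg 4: γ = 1/√(1 − 0.9877²) = 1/√0.02445 = 6.395; Δt_4 = 6.395 × 49.37 = 315.7 ms.
Total: 157.5 + 231.3 + 6.797 + 315.7 ms.

Δt = 711 ms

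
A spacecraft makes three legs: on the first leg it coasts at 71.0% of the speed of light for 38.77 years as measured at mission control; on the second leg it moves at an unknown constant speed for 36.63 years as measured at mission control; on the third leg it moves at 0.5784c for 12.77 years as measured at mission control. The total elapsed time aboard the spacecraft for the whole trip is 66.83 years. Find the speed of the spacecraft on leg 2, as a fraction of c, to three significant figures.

β = 0.607

Leg 1: β = 0.710; γ = 1/√(1 − 0.710²) = 1/√0.4959 = 1.420; τ_1 = 38.77/1.420 = 27.30 years.
Leg 2: speed unknown; τ_2 = 36.63/γ_2.
Leg 3: γ = 1/√(1 − 0.5784²) = 1/√0.6655 = 1.226; τ_3 = 12.77/1.226 = 10.42 years.
Total proper time: 27.30 + τ_2 + 10.42 = 66.83, so τ_2 = 66.83 − 37.72 = 29.11 years.
γ_2 = 36.63/29.11 = 1.258; β = √(1 − 1/γ²) = √0.3684.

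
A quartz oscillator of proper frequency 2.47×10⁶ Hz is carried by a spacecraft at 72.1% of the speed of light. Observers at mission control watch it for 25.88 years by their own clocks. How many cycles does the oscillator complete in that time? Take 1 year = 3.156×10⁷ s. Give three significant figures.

N = 1.40×10¹⁵

β = 0.721; γ = 1/√(1 − 0.721²) = 1/√0.4802 = 1.443
During 25.88 years of lab time, the oscillator's proper time advances by τ = Δt/γ = 25.88/1.443 = 17.93 years = 5.660×10⁸ s.
N = f × τ = 2.47×10⁶ × 5.660×10⁸ = 1.398×10¹⁵.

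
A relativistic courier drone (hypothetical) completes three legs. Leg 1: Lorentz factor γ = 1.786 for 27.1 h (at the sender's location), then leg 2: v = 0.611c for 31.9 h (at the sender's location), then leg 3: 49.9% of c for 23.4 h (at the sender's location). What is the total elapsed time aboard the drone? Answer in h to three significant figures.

τ = 60.7 h

Leg 1: γ = 1.786; τ_1 = 27.1/1.786 = 15.17 h.
Leg 2: γ = 1/√(1 − 0.611²) = 1/√0.6267 = 1.263; τ_2 = 31.9/1.263 = 25.25 h.
Leg 3: β = 0.499; γ = 1/√(1 − 0.499²) = 1/√0.7510 = 1.154; τ_3 = 23.4/1.154 = 20.28 h.
Total: 15.17 + 25.25 + 20.28 h.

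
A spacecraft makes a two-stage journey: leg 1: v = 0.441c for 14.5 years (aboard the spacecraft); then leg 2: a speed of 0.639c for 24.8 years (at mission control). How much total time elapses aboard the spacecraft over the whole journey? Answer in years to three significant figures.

τ = 33.6 years

Leg 1: 14.5 years is already measured aboard the spacecraft.
Leg 2: γ = 1/√(1 − 0.639²) = 1/√0.5917 = 1.300; τ_2 = 24.8/1.300 = 19.08 years.
Total: 14.50 + 19.08 years.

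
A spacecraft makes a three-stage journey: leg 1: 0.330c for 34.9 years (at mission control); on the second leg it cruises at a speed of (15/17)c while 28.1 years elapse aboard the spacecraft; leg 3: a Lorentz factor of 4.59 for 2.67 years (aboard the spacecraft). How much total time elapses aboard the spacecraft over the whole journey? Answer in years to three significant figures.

τ = 63.7 years

Leg 1: γ = 1/√(1 − 0.330²) = 1/√0.8911 = 1.059; τ_1 = 34.9/1.059 = 32.94 years.
Leg 2: 28.1 years is already measured aboard the spacecraft.
Leg 3: 2.67 years is already measured aboard the spacecraft.
Total: 32.94 + 28.10 + 2.670 years.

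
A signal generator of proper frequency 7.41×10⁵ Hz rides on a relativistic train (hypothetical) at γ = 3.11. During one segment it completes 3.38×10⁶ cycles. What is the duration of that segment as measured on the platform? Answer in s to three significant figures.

Δt = 14.2 s

γ = 3.11
Proper time for N cycles: τ = N/f = 3.38×10⁶/(7.41×10⁵) = 4.561×10⁰ s = 4.561 s.
Lab-frame duration Δt = γτ = 3.110 × 4.561 = 14.19 s.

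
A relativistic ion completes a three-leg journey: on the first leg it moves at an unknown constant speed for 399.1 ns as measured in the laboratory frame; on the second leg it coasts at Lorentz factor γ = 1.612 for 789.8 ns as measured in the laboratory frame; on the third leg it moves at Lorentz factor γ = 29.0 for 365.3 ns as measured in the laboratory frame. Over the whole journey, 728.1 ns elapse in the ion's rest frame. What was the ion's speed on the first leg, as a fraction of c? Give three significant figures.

β = 0.825

Leg 1: speed unknown; τ_1 = 399.1/γ_1.
Leg 2: γ = 1.612; τ_2 = 789.8/1.612 = 490.0 ns.
Leg 3: γ = 29.0; τ_3 = 365.3/29.00 = 12.60 ns.
Total proper time: τ_1 + 490.0 + 12.60 = 728.1, so τ_1 = 728.1 − 502.5 = 225.6 ns.
γ_1 = 399.1/225.6 = 1.769; β = √(1 − 1/γ²) = √0.6806.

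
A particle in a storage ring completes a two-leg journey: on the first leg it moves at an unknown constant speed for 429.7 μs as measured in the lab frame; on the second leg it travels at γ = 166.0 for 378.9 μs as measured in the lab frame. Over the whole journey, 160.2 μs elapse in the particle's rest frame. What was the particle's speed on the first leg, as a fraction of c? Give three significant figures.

Leg 1: speed unknown; τ_1 = 429.7/γ_1.
Leg 2: γ = 166.0; τ_2 = 378.9/166.0 = 2.283 μs.
Total proper time: τ_1 + 2.283 = 160.2, so τ_1 = 160.2 − 2.283 = 157.9 μs.
γ_1 = 429.7/157.9 = 2.721; β = √(1 − 1/γ²) = √0.8649.

β = 0.930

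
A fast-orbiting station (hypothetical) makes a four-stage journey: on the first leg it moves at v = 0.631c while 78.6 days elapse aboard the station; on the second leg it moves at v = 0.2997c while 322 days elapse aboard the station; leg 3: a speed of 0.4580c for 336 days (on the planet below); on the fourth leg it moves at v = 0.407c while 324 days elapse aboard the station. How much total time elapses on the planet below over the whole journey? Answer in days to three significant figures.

Δt = 1130 days

Leg 1: γ = 1/√(1 − 0.631²) = 1/√0.6018 = 1.289; Δt_1 = 1.289 × 78.6 = 101.3 days.
Leg 2: γ = 1/√(1 − 0.2997²) = 1/√0.9102 = 1.048; Δt_2 = 1.048 × 322 = 337.5 days.
Leg 3: 336 days is already measured on the planet below.
Leg 4: γ = 1/√(1 − 0.407²) = 1/√0.8344 = 1.095; Δt_4 = 1.095 × 324 = 354.7 days.
Total: 101.3 + 337.5 + 336.0 + 354.7 days.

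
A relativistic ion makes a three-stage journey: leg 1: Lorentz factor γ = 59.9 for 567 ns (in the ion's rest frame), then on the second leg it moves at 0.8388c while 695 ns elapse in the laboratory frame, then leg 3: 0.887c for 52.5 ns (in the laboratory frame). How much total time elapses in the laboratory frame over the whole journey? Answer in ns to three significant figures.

Leg 1: γ = 59.9; Δt_1 = 59.90 × 567 = 3.396×10⁴ ns.
Leg 2: 695 ns is already measured in the laboratory frame.
Leg 3: 52.5 ns is already measured in the laboratory frame.
Total: 3.396×10⁴ + 695.0 + 52.50 ns.

Δt = 3.47×10⁴ ns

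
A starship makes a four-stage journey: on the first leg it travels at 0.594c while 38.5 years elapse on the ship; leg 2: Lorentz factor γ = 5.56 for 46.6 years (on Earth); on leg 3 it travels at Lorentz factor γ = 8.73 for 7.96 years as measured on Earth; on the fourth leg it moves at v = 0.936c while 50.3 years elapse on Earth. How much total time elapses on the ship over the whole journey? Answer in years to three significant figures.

Leg 1: 38.5 years is already measured on the ship.
Leg 2: γ = 5.56; τ_2 = 46.6/5.560 = 8.381 years.
Leg 3: γ = 8.73; τ_3 = 7.96/8.730 = 0.9118 years.
Leg 4: γ = 1/√(1 − 0.936²) = 1/√0.1239 = 2.841; τ_4 = 50.3/2.841 = 17.71 years.
Total: 38.50 + 8.381 + 0.9118 + 17.71 years.

τ = 65.5 years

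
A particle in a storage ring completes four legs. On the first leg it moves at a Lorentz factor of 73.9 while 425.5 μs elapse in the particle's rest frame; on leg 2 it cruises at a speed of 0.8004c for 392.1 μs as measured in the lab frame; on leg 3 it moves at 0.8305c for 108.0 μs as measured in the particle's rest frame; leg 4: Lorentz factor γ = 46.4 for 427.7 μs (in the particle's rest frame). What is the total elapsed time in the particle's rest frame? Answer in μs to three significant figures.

τ = 1200 μs

Leg 1: 425.5 μs is already measured in the particle's rest frame.
Leg 2: γ = 1/√(1 − 0.8004²) = 1/√0.3594 = 1.668; τ_2 = 392.1/1.668 = 235.1 μs.
Leg 3: 108.0 μs is already measured in the particle's rest frame.
Leg 4: 427.7 μs is already measured in the particle's rest frame.
Total: 425.5 + 235.1 + 108.0 + 427.7 μs.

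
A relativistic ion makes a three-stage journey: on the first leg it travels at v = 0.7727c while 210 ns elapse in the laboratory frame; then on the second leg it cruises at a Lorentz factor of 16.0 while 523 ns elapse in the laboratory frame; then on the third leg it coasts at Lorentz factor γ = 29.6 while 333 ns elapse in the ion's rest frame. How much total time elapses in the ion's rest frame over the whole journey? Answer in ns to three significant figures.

τ = 499 ns

Leg 1: γ = 1/√(1 − 0.7727²) = 1/√0.4029 = 1.575; τ_1 = 210/1.575 = 133.3 ns.
Leg 2: γ = 16.0; τ_2 = 523/16.00 = 32.69 ns.
Leg 3: 333 ns is already measured in the ion's rest frame.
Total: 133.3 + 32.69 + 333.0 ns.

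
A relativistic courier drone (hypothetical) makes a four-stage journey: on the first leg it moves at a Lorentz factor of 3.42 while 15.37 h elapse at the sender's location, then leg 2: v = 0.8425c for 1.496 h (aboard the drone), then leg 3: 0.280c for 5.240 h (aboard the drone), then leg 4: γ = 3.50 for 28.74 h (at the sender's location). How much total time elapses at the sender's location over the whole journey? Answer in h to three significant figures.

Δt = 52.3 h

Leg 1: 15.37 h is already measured at the sender's location.
Leg 2: γ = 1/√(1 − 0.8425²) = 1/√0.2902 = 1.856; Δt_2 = 1.856 × 1.496 = 2.777 h.
Leg 3: γ = 1/√(1 − 0.280²) = 25/24 ≈ 1.042; Δt_3 = 1.042 × 5.240 = 5.458 h.
Leg 4: 28.74 h is already measured at the sender's location.
Total: 15.37 + 2.777 + 5.458 + 28.74 h.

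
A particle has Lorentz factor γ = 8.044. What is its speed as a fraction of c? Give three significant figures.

β = 0.992

β = √(1 − 1/γ²) = √(1 − 1/8.044²) = √(1 − 0.01545) = √0.9845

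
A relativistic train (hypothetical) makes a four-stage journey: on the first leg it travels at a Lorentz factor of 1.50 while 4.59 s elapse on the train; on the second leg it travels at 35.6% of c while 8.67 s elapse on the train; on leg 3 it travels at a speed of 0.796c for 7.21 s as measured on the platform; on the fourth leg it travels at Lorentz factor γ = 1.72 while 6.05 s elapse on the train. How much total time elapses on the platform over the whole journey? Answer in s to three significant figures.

Leg 1: γ = 1.50; Δt_1 = 1.500 × 4.59 = 6.885 s.
Leg 2: β = 0.356; γ = 1/√(1 − 0.356²) = 1/√0.8733 = 1.070; Δt_2 = 1.070 × 8.67 = 9.278 s.
Leg 3: 7.21 s is already measured on the platform.
Leg 4: γ = 1.72; Δt_4 = 1.720 × 6.05 = 10.41 s.
Total: 6.885 + 9.278 + 7.210 + 10.41 s.

Δt = 33.8 s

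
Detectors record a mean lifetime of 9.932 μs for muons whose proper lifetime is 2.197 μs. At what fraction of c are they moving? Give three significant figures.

γ = Δt/τ₀ = 9.932/2.197 = 4.521
β = √(1 − 1/γ²) = √(1 − 0.04893) = √0.9511

v = 0.975c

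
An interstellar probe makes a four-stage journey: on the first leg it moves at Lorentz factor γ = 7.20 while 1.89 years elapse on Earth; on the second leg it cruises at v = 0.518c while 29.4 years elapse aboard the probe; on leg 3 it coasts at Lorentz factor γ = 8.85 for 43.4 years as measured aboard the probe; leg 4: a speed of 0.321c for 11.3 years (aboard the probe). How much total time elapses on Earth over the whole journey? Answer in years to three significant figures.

Δt = 432 years

Leg 1: 1.89 years is already measured on Earth.
Leg 2: γ = 1/√(1 − 0.518²) = 1/√0.7317 = 1.169; Δt_2 = 1.169 × 29.4 = 34.37 years.
Leg 3: γ = 8.85; Δt_3 = 8.850 × 43.4 = 384.1 years.
Leg 4: γ = 1/√(1 − 0.321²) = 1/√0.8970 = 1.056; Δt_4 = 1.056 × 11.3 = 11.93 years.
Total: 1.890 + 34.37 + 384.1 + 11.93 years.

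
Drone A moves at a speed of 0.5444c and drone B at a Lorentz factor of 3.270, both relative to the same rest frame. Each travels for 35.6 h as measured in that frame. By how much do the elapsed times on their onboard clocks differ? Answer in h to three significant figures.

A: γ = 1/√(1 − 0.5444²) = 1/√0.7036 = 1.192; τ_A = 35.6/1.192 = 29.86 h.
B: γ = 3.270; τ_B = 35.6/3.270 = 10.89 h.

|τ_A − τ_B| = 19.0 h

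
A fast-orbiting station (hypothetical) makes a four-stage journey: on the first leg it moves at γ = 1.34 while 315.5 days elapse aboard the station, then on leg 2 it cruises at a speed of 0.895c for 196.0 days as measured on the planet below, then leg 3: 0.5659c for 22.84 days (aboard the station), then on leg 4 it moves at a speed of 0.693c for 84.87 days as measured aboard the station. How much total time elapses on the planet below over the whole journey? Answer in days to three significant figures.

Leg 1: γ = 1.34; Δt_1 = 1.340 × 315.5 = 422.8 days.
Leg 2: 196.0 days is already measured on the planet below.
Leg 3: γ = 1/√(1 − 0.5659²) = 1/√0.6798 = 1.213; Δt_3 = 1.213 × 22.84 = 27.70 days.
Leg 4: γ = 1/√(1 − 0.693²) = 1/√0.5198 = 1.387; Δt_4 = 1.387 × 84.87 = 117.7 days.
Total: 422.8 + 196.0 + 27.70 + 117.7 days.

Δt = 764 days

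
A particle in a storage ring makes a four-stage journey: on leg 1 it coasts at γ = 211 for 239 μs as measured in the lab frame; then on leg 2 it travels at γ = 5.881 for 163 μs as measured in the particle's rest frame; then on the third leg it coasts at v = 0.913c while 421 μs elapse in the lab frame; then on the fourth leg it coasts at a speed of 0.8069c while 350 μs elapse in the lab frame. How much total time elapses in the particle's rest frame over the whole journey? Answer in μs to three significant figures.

Leg 1: γ = 211; τ_1 = 239/211.0 = 1.133 μs.
Leg 2: 163 μs is already measured in the particle's rest frame.
Leg 3: γ = 1/√(1 − 0.913²) = 1/√0.1664 = 2.451; τ_3 = 421/2.451 = 171.8 μs.
Leg 4: γ = 1/√(1 − 0.8069²) = 1/√0.3489 = 1.693; τ_4 = 350/1.693 = 206.7 μs.
Total: 1.133 + 163.0 + 171.8 + 206.7 μs.

τ = 543 μs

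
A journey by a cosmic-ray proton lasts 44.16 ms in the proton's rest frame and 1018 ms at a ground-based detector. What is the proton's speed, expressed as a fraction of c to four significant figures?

The proper time is measured in the proton's rest frame (both events occur at the proton's location); Δt is measured at a ground-based detector. γ = Δt/τ = 1018/44.16 = 23.05.
β = √(1 − 1/γ²) = √(1 − 0.001882) = √0.9981

v = 0.9991c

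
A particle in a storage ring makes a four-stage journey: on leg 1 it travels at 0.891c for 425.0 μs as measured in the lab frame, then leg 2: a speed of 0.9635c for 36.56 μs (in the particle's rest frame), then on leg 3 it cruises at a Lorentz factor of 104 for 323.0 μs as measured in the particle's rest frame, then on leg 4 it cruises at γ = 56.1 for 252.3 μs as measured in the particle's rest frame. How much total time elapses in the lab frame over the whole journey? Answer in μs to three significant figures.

Leg 1: 425.0 μs is already measured in the lab frame.
Leg 2: γ = 1/√(1 − 0.9635²) = 1/√0.07167 = 3.735; Δt_2 = 3.735 × 36.56 = 136.6 μs.
Leg 3: γ = 104; Δt_3 = 104.0 × 323.0 = 3.359×10⁴ μs.
Leg 4: γ = 56.1; Δt_4 = 56.10 × 252.3 = 1.415×10⁴ μs.
Total: 425.0 + 136.6 + 3.359×10⁴ + 1.415×10⁴ μs.

Δt = 4.83×10⁴ μs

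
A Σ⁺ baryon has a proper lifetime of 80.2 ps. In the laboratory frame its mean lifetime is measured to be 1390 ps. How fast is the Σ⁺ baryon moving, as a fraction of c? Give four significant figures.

γ = Δt/τ₀ = 1390/80.2 = 17.33
β = √(1 − 1/γ²) = √(1 − 0.003329) = √0.9967

β = 0.9983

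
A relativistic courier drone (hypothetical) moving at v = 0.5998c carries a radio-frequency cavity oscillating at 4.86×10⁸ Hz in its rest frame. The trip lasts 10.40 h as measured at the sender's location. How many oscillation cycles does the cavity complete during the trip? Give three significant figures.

γ = 1/√(1 − 0.5998²) = 1/√0.6402 = 1.250
The oscillator's own cycle count is N = f × τ where τ is the proper time aboard the drone. τ = Δt/γ = 10.40/1.250 = 8.322 h = 2.996×10⁴ s.
N = 4.86×10⁸ × 2.996×10⁴ = 1.456×10¹³.

N = 1.46×10¹³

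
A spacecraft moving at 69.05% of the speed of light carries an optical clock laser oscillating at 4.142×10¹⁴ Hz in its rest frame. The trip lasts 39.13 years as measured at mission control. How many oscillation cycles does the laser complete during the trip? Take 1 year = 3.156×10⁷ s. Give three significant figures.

β = 0.6905; γ = 1/√(1 − 0.6905²) = 1/√0.5232 = 1.382
The oscillator's own cycle count is N = f × τ where τ is the proper time aboard the spacecraft. τ = Δt/γ = 39.13/1.382 = 28.30 years = 8.933×10⁸ s.
N = 4.142×10¹⁴ × 8.933×10⁸ = 3.700×10²³.

N = 3.70×10²³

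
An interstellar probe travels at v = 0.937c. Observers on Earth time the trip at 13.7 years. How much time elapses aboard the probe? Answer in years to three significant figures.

γ = 1/√(1 − 0.937²) = 1/√0.1220 = 2.863
The interval measured on Earth is the dilated one; the clock aboard the probe measures the proper time τ = Δt/γ = 13.7/2.863 years.

τ = 4.79 years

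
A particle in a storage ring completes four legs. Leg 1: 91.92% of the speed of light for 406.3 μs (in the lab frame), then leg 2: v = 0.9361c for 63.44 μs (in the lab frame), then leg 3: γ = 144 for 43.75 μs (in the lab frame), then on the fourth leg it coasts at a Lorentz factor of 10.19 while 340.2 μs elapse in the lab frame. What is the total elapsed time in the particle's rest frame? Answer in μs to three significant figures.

τ = 216 μs

Leg 1: β = 0.9192; γ = 1/√(1 − 0.9192²) = 1/√0.1551 = 2.539; τ_1 = 406.3/2.539 = 160.0 μs.
Leg 2: γ = 1/√(1 − 0.9361²) = 1/√0.1237 = 2.843; τ_2 = 63.44/2.843 = 22.31 μs.
Leg 3: γ = 144; τ_3 = 43.75/144.0 = 0.3038 μs.
Leg 4: γ = 10.19; τ_4 = 340.2/10.19 = 33.39 μs.
Total: 160.0 + 22.31 + 0.3038 + 33.39 μs.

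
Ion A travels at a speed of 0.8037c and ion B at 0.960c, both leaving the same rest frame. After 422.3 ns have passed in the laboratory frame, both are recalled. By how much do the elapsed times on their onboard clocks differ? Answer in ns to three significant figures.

|τ_A − τ_B| = 133 ns

A: γ = 1/√(1 − 0.8037²) = 1/√0.3541 = 1.681; τ_A = 422.3/1.681 = 251.3 ns.
B: γ = 1/√(1 − 0.960²) = 25/7 ≈ 3.571; τ_B = 422.3/3.571 = 118.2 ns.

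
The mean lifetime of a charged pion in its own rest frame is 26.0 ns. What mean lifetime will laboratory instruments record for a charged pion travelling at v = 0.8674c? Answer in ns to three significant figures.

γ = 1/√(1 − 0.8674²) = 1/√0.2476 = 2.010
The rest-frame lifetime is the proper time; the lab measures the dilated interval Δt = γτ₀ = 2.010 × 26.0 ns.

Δt = 52.2 ns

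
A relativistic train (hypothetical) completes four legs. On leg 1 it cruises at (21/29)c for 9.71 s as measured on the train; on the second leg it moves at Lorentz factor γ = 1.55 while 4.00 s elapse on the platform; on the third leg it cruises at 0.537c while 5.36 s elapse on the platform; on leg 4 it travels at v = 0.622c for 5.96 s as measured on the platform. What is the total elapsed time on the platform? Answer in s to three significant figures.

Δt = 29.4 s

Leg 1: γ = 1/√(1 − (21/29)²) = 29/20 = 1.450; Δt_1 = 1.450 × 9.71 = 14.08 s.
Leg 2: 4.00 s is already measured on the platform.
Leg 3: 5.36 s is already measured on the platform.
Leg 4: 5.96 s is already measured on the platform.
Total: 14.08 + 4.000 + 5.360 + 5.960 s.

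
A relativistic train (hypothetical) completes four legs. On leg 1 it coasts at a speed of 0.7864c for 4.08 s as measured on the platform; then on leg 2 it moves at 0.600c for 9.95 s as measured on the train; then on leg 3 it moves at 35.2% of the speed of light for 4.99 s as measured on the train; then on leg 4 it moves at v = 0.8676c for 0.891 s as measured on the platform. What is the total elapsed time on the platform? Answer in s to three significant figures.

Leg 1: 4.08 s is already measured on the platform.
Leg 2: γ = 1/√(1 − 0.600²) = 5/4 = 1.250; Δt_2 = 1.250 × 9.95 = 12.44 s.
Leg 3: β = 0.352; γ = 1/√(1 − 0.352²) = 1/√0.8761 = 1.068; Δt_3 = 1.068 × 4.99 = 5.331 s.
Leg 4: 0.891 s is already measured on the platform.
Total: 4.080 + 12.44 + 5.331 + 0.8910 s.

Δt = 22.7 s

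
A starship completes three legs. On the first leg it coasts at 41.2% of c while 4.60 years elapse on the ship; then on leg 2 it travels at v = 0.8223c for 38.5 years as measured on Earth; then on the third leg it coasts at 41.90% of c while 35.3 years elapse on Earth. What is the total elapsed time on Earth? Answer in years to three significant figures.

Δt = 78.8 years

Leg 1: β = 0.412; γ = 1/√(1 − 0.412²) = 1/√0.8303 = 1.097; Δt_1 = 1.097 × 4.60 = 5.048 years.
Leg 2: 38.5 years is already measured on Earth.
Leg 3: 35.3 years is already measured on Earth.
Total: 5.048 + 38.50 + 35.30 years.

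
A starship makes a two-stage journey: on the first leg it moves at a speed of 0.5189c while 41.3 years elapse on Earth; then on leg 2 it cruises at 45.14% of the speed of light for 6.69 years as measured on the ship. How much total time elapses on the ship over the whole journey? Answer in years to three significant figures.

τ = 42.0 years

Leg 1: γ = 1/√(1 − 0.5189²) = 1/√0.7307 = 1.170; τ_1 = 41.3/1.170 = 35.30 years.
Leg 2: 6.69 years is already measured on the ship.
Total: 35.30 + 6.690 years.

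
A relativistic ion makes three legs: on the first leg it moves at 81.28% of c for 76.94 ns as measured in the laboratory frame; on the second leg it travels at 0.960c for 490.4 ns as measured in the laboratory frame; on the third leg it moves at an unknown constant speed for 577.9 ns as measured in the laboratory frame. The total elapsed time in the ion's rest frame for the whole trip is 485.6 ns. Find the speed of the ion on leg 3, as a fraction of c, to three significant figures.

Leg 1: β = 0.8128; γ = 1/√(1 − 0.8128²) = 1/√0.3394 = 1.717; τ_1 = 76.94/1.717 = 44.82 ns.
Leg 2: γ = 1/√(1 − 0.960²) = 25/7 ≈ 3.571; τ_2 = 490.4/3.571 = 137.3 ns.
Leg 3: speed unknown; τ_3 = 577.9/γ_3.
Total proper time: 44.82 + 137.3 + τ_3 = 485.6, so τ_3 = 485.6 − 182.1 = 303.5 ns.
γ_3 = 577.9/303.5 = 1.904; β = √(1 − 1/γ²) = √0.7242.

β = 0.851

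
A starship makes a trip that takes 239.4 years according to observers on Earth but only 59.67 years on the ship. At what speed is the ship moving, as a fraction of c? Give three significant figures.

The proper time is measured on the ship (both events occur at the ship's location); Δt is measured on Earth. γ = Δt/τ = 239.4/59.67 = 4.012.
β = √(1 − 1/γ²) = √(1 − 0.06212) = √0.9379

v = 0.968c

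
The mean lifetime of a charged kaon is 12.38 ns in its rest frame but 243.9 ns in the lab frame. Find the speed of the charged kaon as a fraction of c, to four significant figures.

β = 0.9987

γ = Δt/τ₀ = 243.9/12.38 = 19.70
β = √(1 − 1/γ²) = √(1 − 0.002576) = √0.9974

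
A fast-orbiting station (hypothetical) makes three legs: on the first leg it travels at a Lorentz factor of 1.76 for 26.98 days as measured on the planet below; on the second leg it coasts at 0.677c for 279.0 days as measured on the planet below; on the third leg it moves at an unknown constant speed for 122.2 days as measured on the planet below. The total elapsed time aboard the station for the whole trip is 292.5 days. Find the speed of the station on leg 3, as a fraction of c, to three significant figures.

β = 0.809

Leg 1: γ = 1.76; τ_1 = 26.98/1.760 = 15.33 days.
Leg 2: γ = 1/√(1 − 0.677²) = 1/√0.5417 = 1.359; τ_2 = 279.0/1.359 = 205.3 days.
Leg 3: speed unknown; τ_3 = 122.2/γ_3.
Total proper time: 15.33 + 205.3 + τ_3 = 292.5, so τ_3 = 292.5 − 220.7 = 71.83 days.
γ_3 = 122.2/71.83 = 1.701; β = √(1 − 1/γ²) = √0.6545.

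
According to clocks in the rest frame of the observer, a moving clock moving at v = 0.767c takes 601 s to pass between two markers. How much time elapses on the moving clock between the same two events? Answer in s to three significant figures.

τ = 386 s

γ = 1/√(1 − 0.767²) = 1/√0.4117 = 1.558
The interval measured in the rest frame of the observer is the dilated one; the clock on the moving clock measures the proper time τ = Δt/γ = 601/1.558 s.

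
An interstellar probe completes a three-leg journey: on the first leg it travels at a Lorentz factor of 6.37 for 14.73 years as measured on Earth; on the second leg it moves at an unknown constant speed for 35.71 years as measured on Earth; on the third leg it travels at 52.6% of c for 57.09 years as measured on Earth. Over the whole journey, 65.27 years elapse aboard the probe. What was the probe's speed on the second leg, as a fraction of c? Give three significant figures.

β = 0.915

Leg 1: γ = 6.37; τ_1 = 14.73/6.370 = 2.312 years.
Leg 2: speed unknown; τ_2 = 35.71/γ_2.
Leg 3: β = 0.526; γ = 1/√(1 − 0.526²) = 1/√0.7233 = 1.176; τ_3 = 57.09/1.176 = 48.55 years.
Total proper time: 2.312 + τ_2 + 48.55 = 65.27, so τ_2 = 65.27 − 50.87 = 14.40 years.
γ_2 = 35.71/14.40 = 2.479; β = √(1 − 1/γ²) = √0.8373.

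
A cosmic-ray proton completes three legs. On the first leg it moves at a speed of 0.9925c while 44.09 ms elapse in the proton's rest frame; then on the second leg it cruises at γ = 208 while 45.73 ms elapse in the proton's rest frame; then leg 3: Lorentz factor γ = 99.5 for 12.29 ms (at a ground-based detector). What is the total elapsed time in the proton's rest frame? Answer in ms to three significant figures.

Leg 1: 44.09 ms is already measured in the proton's rest frame.
Leg 2: 45.73 ms is already measured in the proton's rest frame.
Leg 3: γ = 99.5; τ_3 = 12.29/99.50 = 0.1235 ms.
Total: 44.09 + 45.73 + 0.1235 ms.

τ = 89.9 ms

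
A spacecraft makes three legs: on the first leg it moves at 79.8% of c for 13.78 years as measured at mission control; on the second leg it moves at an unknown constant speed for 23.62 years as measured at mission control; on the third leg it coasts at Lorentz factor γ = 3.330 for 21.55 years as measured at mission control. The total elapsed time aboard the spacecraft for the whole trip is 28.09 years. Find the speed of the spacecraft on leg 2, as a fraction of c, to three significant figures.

β = 0.826

Leg 1: β = 0.798; γ = 1/√(1 − 0.798²) = 1/√0.3632 = 1.659; τ_1 = 13.78/1.659 = 8.305 years.
Leg 2: speed unknown; τ_2 = 23.62/γ_2.
Leg 3: γ = 3.330; τ_3 = 21.55/3.330 = 6.471 years.
Total proper time: 8.305 + τ_2 + 6.471 = 28.09, so τ_2 = 28.09 − 14.78 = 13.31 years.
γ_2 = 23.62/13.31 = 1.774; β = √(1 − 1/γ²) = √0.6823.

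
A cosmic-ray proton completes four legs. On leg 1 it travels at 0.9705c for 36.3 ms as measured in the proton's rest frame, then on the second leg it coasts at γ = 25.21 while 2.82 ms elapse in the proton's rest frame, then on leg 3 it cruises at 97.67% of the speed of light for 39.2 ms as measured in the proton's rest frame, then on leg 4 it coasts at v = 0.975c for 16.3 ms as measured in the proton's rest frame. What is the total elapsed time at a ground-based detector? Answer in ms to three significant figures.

Leg 1: γ = 1/√(1 − 0.9705²) = 1/√0.05813 = 4.148; Δt_1 = 4.148 × 36.3 = 150.6 ms.
Leg 2: γ = 25.21; Δt_2 = 25.21 × 2.82 = 71.09 ms.
Leg 3: β = 0.9767; γ = 1/√(1 − 0.9767²) = 1/√0.04606 = 4.660; Δt_3 = 4.660 × 39.2 = 182.7 ms.
Leg 4: γ = 1/√(1 − 0.975²) = 1/√0.04938 = 4.500; Δt_4 = 4.500 × 16.3 = 73.36 ms.
Total: 150.6 + 71.09 + 182.7 + 73.36 ms.

Δt = 478 ms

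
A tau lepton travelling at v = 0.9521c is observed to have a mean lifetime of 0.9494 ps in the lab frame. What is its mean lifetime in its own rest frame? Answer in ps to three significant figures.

γ = 1/√(1 − 0.9521²) = 1/√0.09351 = 3.270
The lab-frame lifetime is the dilated interval; the proper lifetime is τ₀ = Δt/γ = 0.9494/3.270 ps.

τ₀ = 0.290 ps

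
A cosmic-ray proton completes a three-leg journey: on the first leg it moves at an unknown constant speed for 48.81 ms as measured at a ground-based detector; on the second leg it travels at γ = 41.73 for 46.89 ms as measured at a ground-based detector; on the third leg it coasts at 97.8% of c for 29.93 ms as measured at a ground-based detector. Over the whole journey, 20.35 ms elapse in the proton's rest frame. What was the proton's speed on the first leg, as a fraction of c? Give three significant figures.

β = 0.964

Leg 1: speed unknown; τ_1 = 48.81/γ_1.
Leg 2: γ = 41.73; τ_2 = 46.89/41.73 = 1.124 ms.
Leg 3: β = 0.978; γ = 1/√(1 − 0.978²) = 1/√0.04352 = 4.794; τ_3 = 29.93/4.794 = 6.244 ms.
Total proper time: τ_1 + 1.124 + 6.244 = 20.35, so τ_1 = 20.35 − 7.367 = 12.98 ms.
γ_1 = 48.81/12.98 = 3.760; β = √(1 − 1/γ²) = √0.9293.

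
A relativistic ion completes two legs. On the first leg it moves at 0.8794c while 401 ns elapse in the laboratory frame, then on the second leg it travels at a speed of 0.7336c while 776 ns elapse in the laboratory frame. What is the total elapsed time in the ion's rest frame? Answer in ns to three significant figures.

τ = 718 ns

Leg 1: γ = 1/√(1 − 0.8794²) = 1/√0.2267 = 2.100; τ_1 = 401/2.100 = 190.9 ns.
Leg 2: γ = 1/√(1 − 0.7336²) = 1/√0.4618 = 1.471; τ_2 = 776/1.471 = 527.4 ns.
Total: 190.9 + 527.4 ns.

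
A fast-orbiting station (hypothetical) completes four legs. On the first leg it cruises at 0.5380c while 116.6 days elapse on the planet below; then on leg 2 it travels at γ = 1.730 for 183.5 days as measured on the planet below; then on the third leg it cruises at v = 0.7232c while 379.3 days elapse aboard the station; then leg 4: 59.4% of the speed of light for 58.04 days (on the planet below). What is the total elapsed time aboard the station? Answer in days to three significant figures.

Leg 1: γ = 1/√(1 − 0.5380²) = 1/√0.7106 = 1.186; τ_1 = 116.6/1.186 = 98.29 days.
Leg 2: γ = 1.730; τ_2 = 183.5/1.730 = 106.1 days.
Leg 3: 379.3 days is already measured aboard the station.
Leg 4: β = 0.594; γ = 1/√(1 − 0.594²) = 1/√0.6472 = 1.243; τ_4 = 58.04/1.243 = 46.69 days.
Total: 98.29 + 106.1 + 379.3 + 46.69 days.

τ = 630 days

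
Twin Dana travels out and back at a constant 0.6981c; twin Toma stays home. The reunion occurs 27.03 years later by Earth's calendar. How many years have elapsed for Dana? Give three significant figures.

γ = 1/√(1 − 0.6981²) = 1/√0.5127 = 1.397
Dana's clock measures proper time along the trip: τ = Δt/γ = 27.03/1.397 years.

τ = 19.4 years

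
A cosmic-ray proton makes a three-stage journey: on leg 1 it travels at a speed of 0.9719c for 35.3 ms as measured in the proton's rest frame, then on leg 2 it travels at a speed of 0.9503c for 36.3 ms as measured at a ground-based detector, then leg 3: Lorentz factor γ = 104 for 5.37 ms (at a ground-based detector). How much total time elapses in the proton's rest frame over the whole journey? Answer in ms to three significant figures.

Leg 1: 35.3 ms is already measured in the proton's rest frame.
Leg 2: γ = 1/√(1 − 0.9503²) = 1/√0.09693 = 3.212; τ_2 = 36.3/3.212 = 11.30 ms.
Leg 3: γ = 104; τ_3 = 5.37/104.0 = 0.05163 ms.
Total: 35.30 + 11.30 + 0.05163 ms.

τ = 46.7 ms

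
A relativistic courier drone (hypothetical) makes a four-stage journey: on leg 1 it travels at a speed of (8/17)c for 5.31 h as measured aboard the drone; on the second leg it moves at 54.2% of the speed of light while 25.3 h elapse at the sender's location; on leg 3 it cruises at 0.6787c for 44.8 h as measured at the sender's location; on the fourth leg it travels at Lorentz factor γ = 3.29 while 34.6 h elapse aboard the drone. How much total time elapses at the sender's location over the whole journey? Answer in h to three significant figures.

Leg 1: γ = 1/√(1 − (8/17)²) = 17/15 ≈ 1.133; Δt_1 = 1.133 × 5.31 = 6.018 h.
Leg 2: 25.3 h is already measured at the sender's location.
Leg 3: 44.8 h is already measured at the sender's location.
Leg 4: γ = 3.29; Δt_4 = 3.290 × 34.6 = 113.8 h.
Total: 6.018 + 25.30 + 44.80 + 113.8 h.

Δt = 190 h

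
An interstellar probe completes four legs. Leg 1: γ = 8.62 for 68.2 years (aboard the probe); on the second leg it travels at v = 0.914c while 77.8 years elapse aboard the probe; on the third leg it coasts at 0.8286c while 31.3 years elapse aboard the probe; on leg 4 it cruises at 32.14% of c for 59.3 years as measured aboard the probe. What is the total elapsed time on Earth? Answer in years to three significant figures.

Δt = 898 years

Leg 1: γ = 8.62; Δt_1 = 8.620 × 68.2 = 587.9 years.
Leg 2: γ = 1/√(1 − 0.914²) = 1/√0.1646 = 2.465; Δt_2 = 2.465 × 77.8 = 191.8 years.
Leg 3: γ = 1/√(1 − 0.8286²) = 1/√0.3134 = 1.786; Δt_3 = 1.786 × 31.3 = 55.91 years.
Leg 4: β = 0.3214; γ = 1/√(1 − 0.3214²) = 1/√0.8967 = 1.056; Δt_4 = 1.056 × 59.3 = 62.62 years.
Total: 587.9 + 191.8 + 55.91 + 62.62 years.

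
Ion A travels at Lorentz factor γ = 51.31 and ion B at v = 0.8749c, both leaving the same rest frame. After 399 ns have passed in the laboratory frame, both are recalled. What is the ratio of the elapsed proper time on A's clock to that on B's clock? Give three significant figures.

A: γ = 51.31. B: γ = 1/√(1 − 0.8749²) = 1/√0.2345 = 2.065.
τ_A/τ_B = γ_B/γ_A = 2.065/51.31 = 0.04024, so τ_A/τ_B = 0.04024.

τ_A/τ_B = 0.0402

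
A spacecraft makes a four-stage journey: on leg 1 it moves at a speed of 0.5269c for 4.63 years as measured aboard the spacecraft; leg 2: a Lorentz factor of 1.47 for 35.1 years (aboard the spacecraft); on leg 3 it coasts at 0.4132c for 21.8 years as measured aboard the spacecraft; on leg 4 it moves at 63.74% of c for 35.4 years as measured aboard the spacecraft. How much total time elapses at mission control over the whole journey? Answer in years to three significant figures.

Leg 1: γ = 1/√(1 − 0.5269²) = 1/√0.7224 = 1.177; Δt_1 = 1.177 × 4.63 = 5.448 years.
Leg 2: γ = 1.47; Δt_2 = 1.470 × 35.1 = 51.60 years.
Leg 3: γ = 1/√(1 − 0.4132²) = 1/√0.8293 = 1.098; Δt_3 = 1.098 × 21.8 = 23.94 years.
Leg 4: β = 0.6374; γ = 1/√(1 − 0.6374²) = 1/√0.5937 = 1.298; Δt_4 = 1.298 × 35.4 = 45.94 years.
Total: 5.448 + 51.60 + 23.94 + 45.94 years.

Δt = 127 years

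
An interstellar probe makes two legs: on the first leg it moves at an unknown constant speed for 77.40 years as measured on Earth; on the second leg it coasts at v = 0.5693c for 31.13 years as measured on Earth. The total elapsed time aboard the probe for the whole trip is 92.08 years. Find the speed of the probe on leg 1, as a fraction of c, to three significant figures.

β = 0.512

Leg 1: speed unknown; τ_1 = 77.40/γ_1.
Leg 2: γ = 1/√(1 − 0.5693²) = 1/√0.6759 = 1.216; τ_2 = 31.13/1.216 = 25.59 years.
Total proper time: τ_1 + 25.59 = 92.08, so τ_1 = 92.08 − 25.59 = 66.49 years.
γ_1 = 77.40/66.49 = 1.164; β = √(1 − 1/γ²) = √0.2621.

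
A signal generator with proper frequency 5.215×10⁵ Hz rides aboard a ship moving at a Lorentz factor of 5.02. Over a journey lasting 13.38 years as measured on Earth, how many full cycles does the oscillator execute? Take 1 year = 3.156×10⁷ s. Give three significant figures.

N = 4.39×10¹³

γ = 5.02
The oscillator's own cycle count is N = f × τ where τ is the proper time on the ship. τ = Δt/γ = 13.38/5.020 = 2.665 years = 8.412×10⁷ s.
N = 5.215×10⁵ × 8.412×10⁷ = 4.387×10¹³.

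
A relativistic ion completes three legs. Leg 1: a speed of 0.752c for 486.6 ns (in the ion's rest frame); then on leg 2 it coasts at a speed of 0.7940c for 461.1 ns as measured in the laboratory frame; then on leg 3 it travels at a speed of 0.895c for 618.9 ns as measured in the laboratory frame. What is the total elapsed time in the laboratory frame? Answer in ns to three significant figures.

Leg 1: γ = 1/√(1 − 0.752²) = 1/√0.4345 = 1.517; Δt_1 = 1.517 × 486.6 = 738.2 ns.
Leg 2: 461.1 ns is already measured in the laboratory frame.
Leg 3: 618.9 ns is already measured in the laboratory frame.
Total: 738.2 + 461.1 + 618.9 ns.

Δt = 1820 ns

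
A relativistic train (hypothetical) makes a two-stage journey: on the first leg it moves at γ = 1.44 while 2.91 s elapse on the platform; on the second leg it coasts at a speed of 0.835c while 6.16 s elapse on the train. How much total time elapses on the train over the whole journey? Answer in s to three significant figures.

Leg 1: γ = 1.44; τ_1 = 2.91/1.440 = 2.021 s.
Leg 2: 6.16 s is already measured on the train.
Total: 2.021 + 6.160 s.

τ = 8.18 s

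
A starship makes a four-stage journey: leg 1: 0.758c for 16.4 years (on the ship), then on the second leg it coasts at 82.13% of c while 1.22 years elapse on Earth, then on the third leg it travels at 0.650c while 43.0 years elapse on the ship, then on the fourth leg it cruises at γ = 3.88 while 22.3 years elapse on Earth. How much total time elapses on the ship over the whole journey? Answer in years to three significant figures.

τ = 65.8 years

Leg 1: 16.4 years is already measured on the ship.
Leg 2: β = 0.8213; γ = 1/√(1 − 0.8213²) = 1/√0.3255 = 1.753; τ_2 = 1.22/1.753 = 0.6960 years.
Leg 3: 43.0 years is already measured on the ship.
Leg 4: γ = 3.88; τ_4 = 22.3/3.880 = 5.747 years.
Total: 16.40 + 0.6960 + 43.00 + 5.747 years.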